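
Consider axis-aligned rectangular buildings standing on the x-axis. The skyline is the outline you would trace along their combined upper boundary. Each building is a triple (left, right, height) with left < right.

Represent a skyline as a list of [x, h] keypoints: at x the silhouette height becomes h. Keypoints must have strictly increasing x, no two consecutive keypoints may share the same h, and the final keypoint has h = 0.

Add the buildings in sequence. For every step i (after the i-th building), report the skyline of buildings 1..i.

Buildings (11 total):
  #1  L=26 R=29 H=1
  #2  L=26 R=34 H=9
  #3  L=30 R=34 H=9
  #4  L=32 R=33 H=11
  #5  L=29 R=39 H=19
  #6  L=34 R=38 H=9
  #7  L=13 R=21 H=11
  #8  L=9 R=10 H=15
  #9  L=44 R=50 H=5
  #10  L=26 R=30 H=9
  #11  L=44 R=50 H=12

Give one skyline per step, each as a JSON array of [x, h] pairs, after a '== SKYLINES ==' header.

== SKYLINES ==
[[26,1],[29,0]]
[[26,9],[34,0]]
[[26,9],[34,0]]
[[26,9],[32,11],[33,9],[34,0]]
[[26,9],[29,19],[39,0]]
[[26,9],[29,19],[39,0]]
[[13,11],[21,0],[26,9],[29,19],[39,0]]
[[9,15],[10,0],[13,11],[21,0],[26,9],[29,19],[39,0]]
[[9,15],[10,0],[13,11],[21,0],[26,9],[29,19],[39,0],[44,5],[50,0]]
[[9,15],[10,0],[13,11],[21,0],[26,9],[29,19],[39,0],[44,5],[50,0]]
[[9,15],[10,0],[13,11],[21,0],[26,9],[29,19],[39,0],[44,12],[50,0]]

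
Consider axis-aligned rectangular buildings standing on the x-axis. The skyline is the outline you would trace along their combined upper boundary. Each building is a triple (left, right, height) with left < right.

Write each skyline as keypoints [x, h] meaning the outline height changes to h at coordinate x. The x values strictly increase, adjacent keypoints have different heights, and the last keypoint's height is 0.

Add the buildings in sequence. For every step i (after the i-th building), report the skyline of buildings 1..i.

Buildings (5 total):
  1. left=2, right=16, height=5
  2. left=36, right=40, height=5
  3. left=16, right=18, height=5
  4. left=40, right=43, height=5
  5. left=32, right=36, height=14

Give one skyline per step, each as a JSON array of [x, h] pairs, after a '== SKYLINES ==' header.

== SKYLINES ==
[[2,5],[16,0]]
[[2,5],[16,0],[36,5],[40,0]]
[[2,5],[18,0],[36,5],[40,0]]
[[2,5],[18,0],[36,5],[43,0]]
[[2,5],[18,0],[32,14],[36,5],[43,0]]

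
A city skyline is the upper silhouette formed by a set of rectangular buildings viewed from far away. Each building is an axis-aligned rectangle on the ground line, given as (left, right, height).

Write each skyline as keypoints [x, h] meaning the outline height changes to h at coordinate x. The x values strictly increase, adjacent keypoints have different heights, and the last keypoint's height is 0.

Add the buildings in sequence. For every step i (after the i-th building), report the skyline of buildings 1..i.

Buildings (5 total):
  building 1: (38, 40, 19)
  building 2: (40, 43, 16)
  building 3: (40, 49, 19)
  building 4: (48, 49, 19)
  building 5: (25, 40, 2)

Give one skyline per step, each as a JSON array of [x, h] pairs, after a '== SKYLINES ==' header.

== SKYLINES ==
[[38,19],[40,0]]
[[38,19],[40,16],[43,0]]
[[38,19],[49,0]]
[[38,19],[49,0]]
[[25,2],[38,19],[49,0]]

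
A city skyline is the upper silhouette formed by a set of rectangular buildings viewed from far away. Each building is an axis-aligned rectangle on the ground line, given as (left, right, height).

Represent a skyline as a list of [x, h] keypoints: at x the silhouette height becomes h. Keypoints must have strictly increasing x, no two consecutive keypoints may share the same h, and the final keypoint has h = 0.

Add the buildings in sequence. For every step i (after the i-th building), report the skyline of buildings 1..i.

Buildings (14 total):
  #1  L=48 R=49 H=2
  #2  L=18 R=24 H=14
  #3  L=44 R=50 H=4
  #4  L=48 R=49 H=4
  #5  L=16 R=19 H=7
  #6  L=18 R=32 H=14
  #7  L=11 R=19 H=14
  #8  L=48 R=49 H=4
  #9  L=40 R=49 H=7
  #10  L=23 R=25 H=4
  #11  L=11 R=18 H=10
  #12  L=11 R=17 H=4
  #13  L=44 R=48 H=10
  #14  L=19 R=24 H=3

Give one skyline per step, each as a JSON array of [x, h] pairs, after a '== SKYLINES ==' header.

== SKYLINES ==
[[48,2],[49,0]]
[[18,14],[24,0],[48,2],[49,0]]
[[18,14],[24,0],[44,4],[50,0]]
[[18,14],[24,0],[44,4],[50,0]]
[[16,7],[18,14],[24,0],[44,4],[50,0]]
[[16,7],[18,14],[32,0],[44,4],[50,0]]
[[11,14],[32,0],[44,4],[50,0]]
[[11,14],[32,0],[44,4],[50,0]]
[[11,14],[32,0],[40,7],[49,4],[50,0]]
[[11,14],[32,0],[40,7],[49,4],[50,0]]
[[11,14],[32,0],[40,7],[49,4],[50,0]]
[[11,14],[32,0],[40,7],[49,4],[50,0]]
[[11,14],[32,0],[40,7],[44,10],[48,7],[49,4],[50,0]]
[[11,14],[32,0],[40,7],[44,10],[48,7],[49,4],[50,0]]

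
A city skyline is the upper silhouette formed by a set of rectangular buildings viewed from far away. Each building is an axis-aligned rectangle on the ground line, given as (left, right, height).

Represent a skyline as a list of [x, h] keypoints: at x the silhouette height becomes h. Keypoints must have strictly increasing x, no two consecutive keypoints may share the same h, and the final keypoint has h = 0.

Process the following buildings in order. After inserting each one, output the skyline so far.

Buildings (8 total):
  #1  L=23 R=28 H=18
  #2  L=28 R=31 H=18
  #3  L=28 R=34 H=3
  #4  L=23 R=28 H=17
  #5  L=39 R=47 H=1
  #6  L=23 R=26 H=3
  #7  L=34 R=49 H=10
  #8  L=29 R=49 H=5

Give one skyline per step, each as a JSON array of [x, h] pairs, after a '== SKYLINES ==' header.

== SKYLINES ==
[[23,18],[28,0]]
[[23,18],[31,0]]
[[23,18],[31,3],[34,0]]
[[23,18],[31,3],[34,0]]
[[23,18],[31,3],[34,0],[39,1],[47,0]]
[[23,18],[31,3],[34,0],[39,1],[47,0]]
[[23,18],[31,3],[34,10],[49,0]]
[[23,18],[31,5],[34,10],[49,0]]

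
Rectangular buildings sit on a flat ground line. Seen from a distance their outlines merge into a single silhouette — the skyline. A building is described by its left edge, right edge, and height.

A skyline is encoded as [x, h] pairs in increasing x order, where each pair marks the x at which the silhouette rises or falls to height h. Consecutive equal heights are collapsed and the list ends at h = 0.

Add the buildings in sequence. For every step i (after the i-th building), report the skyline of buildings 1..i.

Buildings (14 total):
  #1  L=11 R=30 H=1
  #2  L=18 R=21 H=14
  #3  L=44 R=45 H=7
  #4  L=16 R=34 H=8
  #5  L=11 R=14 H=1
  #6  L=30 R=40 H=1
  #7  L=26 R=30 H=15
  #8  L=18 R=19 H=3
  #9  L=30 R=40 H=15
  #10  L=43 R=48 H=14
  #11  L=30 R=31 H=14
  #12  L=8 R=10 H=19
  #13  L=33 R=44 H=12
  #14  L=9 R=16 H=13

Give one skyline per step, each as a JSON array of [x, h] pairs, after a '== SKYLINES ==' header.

== SKYLINES ==
[[11,1],[30,0]]
[[11,1],[18,14],[21,1],[30,0]]
[[11,1],[18,14],[21,1],[30,0],[44,7],[45,0]]
[[11,1],[16,8],[18,14],[21,8],[34,0],[44,7],[45,0]]
[[11,1],[16,8],[18,14],[21,8],[34,0],[44,7],[45,0]]
[[11,1],[16,8],[18,14],[21,8],[34,1],[40,0],[44,7],[45,0]]
[[11,1],[16,8],[18,14],[21,8],[26,15],[30,8],[34,1],[40,0],[44,7],[45,0]]
[[11,1],[16,8],[18,14],[21,8],[26,15],[30,8],[34,1],[40,0],[44,7],[45,0]]
[[11,1],[16,8],[18,14],[21,8],[26,15],[40,0],[44,7],[45,0]]
[[11,1],[16,8],[18,14],[21,8],[26,15],[40,0],[43,14],[48,0]]
[[11,1],[16,8],[18,14],[21,8],[26,15],[40,0],[43,14],[48,0]]
[[8,19],[10,0],[11,1],[16,8],[18,14],[21,8],[26,15],[40,0],[43,14],[48,0]]
[[8,19],[10,0],[11,1],[16,8],[18,14],[21,8],[26,15],[40,12],[43,14],[48,0]]
[[8,19],[10,13],[16,8],[18,14],[21,8],[26,15],[40,12],[43,14],[48,0]]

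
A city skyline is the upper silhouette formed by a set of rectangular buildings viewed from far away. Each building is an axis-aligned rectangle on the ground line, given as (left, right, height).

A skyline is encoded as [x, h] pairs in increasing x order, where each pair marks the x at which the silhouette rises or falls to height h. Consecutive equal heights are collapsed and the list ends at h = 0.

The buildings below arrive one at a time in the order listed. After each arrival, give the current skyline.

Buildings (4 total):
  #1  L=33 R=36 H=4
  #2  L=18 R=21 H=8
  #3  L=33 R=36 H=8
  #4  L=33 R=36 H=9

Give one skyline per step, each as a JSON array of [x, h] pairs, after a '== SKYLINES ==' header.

== SKYLINES ==
[[33,4],[36,0]]
[[18,8],[21,0],[33,4],[36,0]]
[[18,8],[21,0],[33,8],[36,0]]
[[18,8],[21,0],[33,9],[36,0]]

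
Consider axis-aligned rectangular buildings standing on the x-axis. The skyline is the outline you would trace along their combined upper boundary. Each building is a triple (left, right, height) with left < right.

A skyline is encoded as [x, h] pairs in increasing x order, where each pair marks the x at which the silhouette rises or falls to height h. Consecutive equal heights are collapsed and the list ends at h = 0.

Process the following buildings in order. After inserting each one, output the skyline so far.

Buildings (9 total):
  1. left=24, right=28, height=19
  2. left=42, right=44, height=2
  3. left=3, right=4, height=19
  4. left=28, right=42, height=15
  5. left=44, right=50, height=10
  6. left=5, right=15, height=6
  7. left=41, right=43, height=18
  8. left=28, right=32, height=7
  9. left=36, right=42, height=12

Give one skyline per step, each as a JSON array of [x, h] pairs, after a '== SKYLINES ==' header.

== SKYLINES ==
[[24,19],[28,0]]
[[24,19],[28,0],[42,2],[44,0]]
[[3,19],[4,0],[24,19],[28,0],[42,2],[44,0]]
[[3,19],[4,0],[24,19],[28,15],[42,2],[44,0]]
[[3,19],[4,0],[24,19],[28,15],[42,2],[44,10],[50,0]]
[[3,19],[4,0],[5,6],[15,0],[24,19],[28,15],[42,2],[44,10],[50,0]]
[[3,19],[4,0],[5,6],[15,0],[24,19],[28,15],[41,18],[43,2],[44,10],[50,0]]
[[3,19],[4,0],[5,6],[15,0],[24,19],[28,15],[41,18],[43,2],[44,10],[50,0]]
[[3,19],[4,0],[5,6],[15,0],[24,19],[28,15],[41,18],[43,2],[44,10],[50,0]]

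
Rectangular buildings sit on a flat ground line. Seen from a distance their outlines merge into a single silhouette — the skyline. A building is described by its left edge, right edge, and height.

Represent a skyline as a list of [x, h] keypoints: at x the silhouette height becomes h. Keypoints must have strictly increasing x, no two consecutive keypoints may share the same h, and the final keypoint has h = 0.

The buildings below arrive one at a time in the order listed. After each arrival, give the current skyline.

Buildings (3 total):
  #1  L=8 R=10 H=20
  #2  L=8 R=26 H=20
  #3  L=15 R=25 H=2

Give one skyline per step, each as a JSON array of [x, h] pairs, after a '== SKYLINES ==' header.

== SKYLINES ==
[[8,20],[10,0]]
[[8,20],[26,0]]
[[8,20],[26,0]]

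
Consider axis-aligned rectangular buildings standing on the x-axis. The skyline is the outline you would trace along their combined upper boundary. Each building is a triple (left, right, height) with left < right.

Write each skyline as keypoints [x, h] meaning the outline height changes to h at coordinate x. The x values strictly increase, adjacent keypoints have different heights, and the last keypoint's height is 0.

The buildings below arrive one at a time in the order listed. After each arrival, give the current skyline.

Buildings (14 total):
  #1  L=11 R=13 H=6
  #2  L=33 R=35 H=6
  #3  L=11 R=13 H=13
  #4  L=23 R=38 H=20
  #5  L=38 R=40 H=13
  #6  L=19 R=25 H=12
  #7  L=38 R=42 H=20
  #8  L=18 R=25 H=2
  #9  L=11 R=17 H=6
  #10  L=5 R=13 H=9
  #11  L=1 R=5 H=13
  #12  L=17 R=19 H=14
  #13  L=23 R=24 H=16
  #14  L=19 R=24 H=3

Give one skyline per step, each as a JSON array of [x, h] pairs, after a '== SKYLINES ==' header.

== SKYLINES ==
[[11,6],[13,0]]
[[11,6],[13,0],[33,6],[35,0]]
[[11,13],[13,0],[33,6],[35,0]]
[[11,13],[13,0],[23,20],[38,0]]
[[11,13],[13,0],[23,20],[38,13],[40,0]]
[[11,13],[13,0],[19,12],[23,20],[38,13],[40,0]]
[[11,13],[13,0],[19,12],[23,20],[42,0]]
[[11,13],[13,0],[18,2],[19,12],[23,20],[42,0]]
[[11,13],[13,6],[17,0],[18,2],[19,12],[23,20],[42,0]]
[[5,9],[11,13],[13,6],[17,0],[18,2],[19,12],[23,20],[42,0]]
[[1,13],[5,9],[11,13],[13,6],[17,0],[18,2],[19,12],[23,20],[42,0]]
[[1,13],[5,9],[11,13],[13,6],[17,14],[19,12],[23,20],[42,0]]
[[1,13],[5,9],[11,13],[13,6],[17,14],[19,12],[23,20],[42,0]]
[[1,13],[5,9],[11,13],[13,6],[17,14],[19,12],[23,20],[42,0]]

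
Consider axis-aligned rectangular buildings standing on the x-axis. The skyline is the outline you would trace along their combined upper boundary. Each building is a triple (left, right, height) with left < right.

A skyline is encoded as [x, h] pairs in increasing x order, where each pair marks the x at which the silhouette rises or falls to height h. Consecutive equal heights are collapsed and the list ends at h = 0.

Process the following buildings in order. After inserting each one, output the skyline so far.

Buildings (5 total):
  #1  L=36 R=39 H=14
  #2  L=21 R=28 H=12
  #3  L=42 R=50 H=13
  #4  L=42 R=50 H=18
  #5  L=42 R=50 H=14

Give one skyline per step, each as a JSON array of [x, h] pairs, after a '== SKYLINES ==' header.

== SKYLINES ==
[[36,14],[39,0]]
[[21,12],[28,0],[36,14],[39,0]]
[[21,12],[28,0],[36,14],[39,0],[42,13],[50,0]]
[[21,12],[28,0],[36,14],[39,0],[42,18],[50,0]]
[[21,12],[28,0],[36,14],[39,0],[42,18],[50,0]]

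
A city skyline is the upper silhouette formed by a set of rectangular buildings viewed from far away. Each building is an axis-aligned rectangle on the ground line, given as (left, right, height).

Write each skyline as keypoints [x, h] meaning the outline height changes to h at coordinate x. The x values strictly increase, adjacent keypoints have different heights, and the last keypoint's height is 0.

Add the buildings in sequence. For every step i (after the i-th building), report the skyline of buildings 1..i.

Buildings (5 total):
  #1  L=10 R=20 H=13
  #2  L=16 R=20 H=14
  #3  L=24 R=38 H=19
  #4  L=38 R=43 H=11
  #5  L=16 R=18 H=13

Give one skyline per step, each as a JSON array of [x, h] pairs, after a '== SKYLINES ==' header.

== SKYLINES ==
[[10,13],[20,0]]
[[10,13],[16,14],[20,0]]
[[10,13],[16,14],[20,0],[24,19],[38,0]]
[[10,13],[16,14],[20,0],[24,19],[38,11],[43,0]]
[[10,13],[16,14],[20,0],[24,19],[38,11],[43,0]]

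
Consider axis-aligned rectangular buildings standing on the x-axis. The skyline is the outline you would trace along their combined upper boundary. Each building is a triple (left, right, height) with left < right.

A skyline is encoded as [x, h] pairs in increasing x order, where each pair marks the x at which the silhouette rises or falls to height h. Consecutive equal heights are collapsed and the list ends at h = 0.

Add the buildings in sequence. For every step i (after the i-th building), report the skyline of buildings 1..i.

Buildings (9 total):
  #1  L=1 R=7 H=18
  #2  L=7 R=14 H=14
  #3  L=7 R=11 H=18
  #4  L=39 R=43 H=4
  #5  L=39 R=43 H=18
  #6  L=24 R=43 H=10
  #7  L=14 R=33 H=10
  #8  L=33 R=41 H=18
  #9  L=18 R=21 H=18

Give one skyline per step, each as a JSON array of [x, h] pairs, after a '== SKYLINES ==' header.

== SKYLINES ==
[[1,18],[7,0]]
[[1,18],[7,14],[14,0]]
[[1,18],[11,14],[14,0]]
[[1,18],[11,14],[14,0],[39,4],[43,0]]
[[1,18],[11,14],[14,0],[39,18],[43,0]]
[[1,18],[11,14],[14,0],[24,10],[39,18],[43,0]]
[[1,18],[11,14],[14,10],[39,18],[43,0]]
[[1,18],[11,14],[14,10],[33,18],[43,0]]
[[1,18],[11,14],[14,10],[18,18],[21,10],[33,18],[43,0]]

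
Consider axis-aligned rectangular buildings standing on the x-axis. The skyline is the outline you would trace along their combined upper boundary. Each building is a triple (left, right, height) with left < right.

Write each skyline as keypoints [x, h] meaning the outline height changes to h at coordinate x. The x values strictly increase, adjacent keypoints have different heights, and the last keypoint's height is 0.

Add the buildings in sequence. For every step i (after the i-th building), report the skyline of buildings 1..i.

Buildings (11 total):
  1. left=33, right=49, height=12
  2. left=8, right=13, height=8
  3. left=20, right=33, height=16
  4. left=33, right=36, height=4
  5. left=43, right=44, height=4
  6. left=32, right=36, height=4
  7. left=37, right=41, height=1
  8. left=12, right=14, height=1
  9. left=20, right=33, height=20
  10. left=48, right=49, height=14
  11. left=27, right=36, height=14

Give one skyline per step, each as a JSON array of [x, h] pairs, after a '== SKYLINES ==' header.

== SKYLINES ==
[[33,12],[49,0]]
[[8,8],[13,0],[33,12],[49,0]]
[[8,8],[13,0],[20,16],[33,12],[49,0]]
[[8,8],[13,0],[20,16],[33,12],[49,0]]
[[8,8],[13,0],[20,16],[33,12],[49,0]]
[[8,8],[13,0],[20,16],[33,12],[49,0]]
[[8,8],[13,0],[20,16],[33,12],[49,0]]
[[8,8],[13,1],[14,0],[20,16],[33,12],[49,0]]
[[8,8],[13,1],[14,0],[20,20],[33,12],[49,0]]
[[8,8],[13,1],[14,0],[20,20],[33,12],[48,14],[49,0]]
[[8,8],[13,1],[14,0],[20,20],[33,14],[36,12],[48,14],[49,0]]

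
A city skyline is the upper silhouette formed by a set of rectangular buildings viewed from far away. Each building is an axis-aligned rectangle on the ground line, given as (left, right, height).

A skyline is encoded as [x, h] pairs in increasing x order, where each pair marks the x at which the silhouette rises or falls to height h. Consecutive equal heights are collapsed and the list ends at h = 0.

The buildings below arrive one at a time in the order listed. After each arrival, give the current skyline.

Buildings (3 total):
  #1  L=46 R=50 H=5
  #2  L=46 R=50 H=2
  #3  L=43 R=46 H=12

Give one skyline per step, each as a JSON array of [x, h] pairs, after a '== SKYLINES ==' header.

== SKYLINES ==
[[46,5],[50,0]]
[[46,5],[50,0]]
[[43,12],[46,5],[50,0]]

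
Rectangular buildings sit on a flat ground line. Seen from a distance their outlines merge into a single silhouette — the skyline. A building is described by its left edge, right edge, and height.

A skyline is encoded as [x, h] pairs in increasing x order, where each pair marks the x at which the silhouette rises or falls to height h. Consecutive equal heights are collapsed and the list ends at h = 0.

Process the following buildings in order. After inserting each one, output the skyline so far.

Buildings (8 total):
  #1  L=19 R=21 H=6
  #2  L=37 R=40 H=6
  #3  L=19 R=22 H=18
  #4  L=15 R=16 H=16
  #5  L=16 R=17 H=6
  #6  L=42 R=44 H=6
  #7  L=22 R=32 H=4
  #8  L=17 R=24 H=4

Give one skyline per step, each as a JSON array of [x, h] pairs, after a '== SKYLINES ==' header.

== SKYLINES ==
[[19,6],[21,0]]
[[19,6],[21,0],[37,6],[40,0]]
[[19,18],[22,0],[37,6],[40,0]]
[[15,16],[16,0],[19,18],[22,0],[37,6],[40,0]]
[[15,16],[16,6],[17,0],[19,18],[22,0],[37,6],[40,0]]
[[15,16],[16,6],[17,0],[19,18],[22,0],[37,6],[40,0],[42,6],[44,0]]
[[15,16],[16,6],[17,0],[19,18],[22,4],[32,0],[37,6],[40,0],[42,6],[44,0]]
[[15,16],[16,6],[17,4],[19,18],[22,4],[32,0],[37,6],[40,0],[42,6],[44,0]]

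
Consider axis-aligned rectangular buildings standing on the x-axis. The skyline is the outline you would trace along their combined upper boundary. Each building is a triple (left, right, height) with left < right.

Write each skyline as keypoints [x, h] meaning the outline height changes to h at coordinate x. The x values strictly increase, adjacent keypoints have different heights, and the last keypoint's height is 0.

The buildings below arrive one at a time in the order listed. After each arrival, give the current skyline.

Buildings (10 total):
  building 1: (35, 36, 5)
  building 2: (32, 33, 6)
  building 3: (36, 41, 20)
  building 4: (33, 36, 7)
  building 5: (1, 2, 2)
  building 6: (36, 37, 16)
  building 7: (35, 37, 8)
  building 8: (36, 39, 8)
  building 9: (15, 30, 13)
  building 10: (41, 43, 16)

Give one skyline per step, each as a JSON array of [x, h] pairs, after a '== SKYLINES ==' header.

== SKYLINES ==
[[35,5],[36,0]]
[[32,6],[33,0],[35,5],[36,0]]
[[32,6],[33,0],[35,5],[36,20],[41,0]]
[[32,6],[33,7],[36,20],[41,0]]
[[1,2],[2,0],[32,6],[33,7],[36,20],[41,0]]
[[1,2],[2,0],[32,6],[33,7],[36,20],[41,0]]
[[1,2],[2,0],[32,6],[33,7],[35,8],[36,20],[41,0]]
[[1,2],[2,0],[32,6],[33,7],[35,8],[36,20],[41,0]]
[[1,2],[2,0],[15,13],[30,0],[32,6],[33,7],[35,8],[36,20],[41,0]]
[[1,2],[2,0],[15,13],[30,0],[32,6],[33,7],[35,8],[36,20],[41,16],[43,0]]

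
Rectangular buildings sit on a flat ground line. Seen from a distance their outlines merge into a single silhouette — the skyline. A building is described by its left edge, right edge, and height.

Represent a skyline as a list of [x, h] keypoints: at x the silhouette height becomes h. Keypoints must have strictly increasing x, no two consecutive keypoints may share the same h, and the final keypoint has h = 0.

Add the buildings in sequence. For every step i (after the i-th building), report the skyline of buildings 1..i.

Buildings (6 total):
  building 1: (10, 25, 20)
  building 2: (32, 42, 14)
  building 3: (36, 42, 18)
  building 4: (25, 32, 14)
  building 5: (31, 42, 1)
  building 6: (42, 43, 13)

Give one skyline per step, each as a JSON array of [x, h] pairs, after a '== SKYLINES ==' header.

== SKYLINES ==
[[10,20],[25,0]]
[[10,20],[25,0],[32,14],[42,0]]
[[10,20],[25,0],[32,14],[36,18],[42,0]]
[[10,20],[25,14],[36,18],[42,0]]
[[10,20],[25,14],[36,18],[42,0]]
[[10,20],[25,14],[36,18],[42,13],[43,0]]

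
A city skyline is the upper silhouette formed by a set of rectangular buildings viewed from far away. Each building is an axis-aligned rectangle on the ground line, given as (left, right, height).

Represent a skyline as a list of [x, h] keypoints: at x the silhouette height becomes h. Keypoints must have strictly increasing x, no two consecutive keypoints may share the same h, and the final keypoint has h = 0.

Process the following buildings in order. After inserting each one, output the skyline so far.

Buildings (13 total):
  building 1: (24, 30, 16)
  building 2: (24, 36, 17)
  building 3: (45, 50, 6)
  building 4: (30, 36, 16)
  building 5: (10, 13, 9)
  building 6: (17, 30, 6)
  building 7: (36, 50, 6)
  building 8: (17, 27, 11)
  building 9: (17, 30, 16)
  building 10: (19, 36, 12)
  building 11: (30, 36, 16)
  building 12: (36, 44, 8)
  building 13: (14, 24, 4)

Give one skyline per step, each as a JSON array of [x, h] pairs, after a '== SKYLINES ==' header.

== SKYLINES ==
[[24,16],[30,0]]
[[24,17],[36,0]]
[[24,17],[36,0],[45,6],[50,0]]
[[24,17],[36,0],[45,6],[50,0]]
[[10,9],[13,0],[24,17],[36,0],[45,6],[50,0]]
[[10,9],[13,0],[17,6],[24,17],[36,0],[45,6],[50,0]]
[[10,9],[13,0],[17,6],[24,17],[36,6],[50,0]]
[[10,9],[13,0],[17,11],[24,17],[36,6],[50,0]]
[[10,9],[13,0],[17,16],[24,17],[36,6],[50,0]]
[[10,9],[13,0],[17,16],[24,17],[36,6],[50,0]]
[[10,9],[13,0],[17,16],[24,17],[36,6],[50,0]]
[[10,9],[13,0],[17,16],[24,17],[36,8],[44,6],[50,0]]
[[10,9],[13,0],[14,4],[17,16],[24,17],[36,8],[44,6],[50,0]]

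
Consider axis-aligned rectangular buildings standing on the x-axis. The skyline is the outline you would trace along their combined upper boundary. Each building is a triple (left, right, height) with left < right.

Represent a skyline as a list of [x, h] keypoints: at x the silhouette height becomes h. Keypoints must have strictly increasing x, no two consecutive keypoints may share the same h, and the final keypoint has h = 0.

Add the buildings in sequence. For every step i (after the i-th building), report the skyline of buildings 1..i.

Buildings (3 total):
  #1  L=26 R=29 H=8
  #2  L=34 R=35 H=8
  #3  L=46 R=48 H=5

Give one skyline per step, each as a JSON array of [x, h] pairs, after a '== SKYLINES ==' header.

== SKYLINES ==
[[26,8],[29,0]]
[[26,8],[29,0],[34,8],[35,0]]
[[26,8],[29,0],[34,8],[35,0],[46,5],[48,0]]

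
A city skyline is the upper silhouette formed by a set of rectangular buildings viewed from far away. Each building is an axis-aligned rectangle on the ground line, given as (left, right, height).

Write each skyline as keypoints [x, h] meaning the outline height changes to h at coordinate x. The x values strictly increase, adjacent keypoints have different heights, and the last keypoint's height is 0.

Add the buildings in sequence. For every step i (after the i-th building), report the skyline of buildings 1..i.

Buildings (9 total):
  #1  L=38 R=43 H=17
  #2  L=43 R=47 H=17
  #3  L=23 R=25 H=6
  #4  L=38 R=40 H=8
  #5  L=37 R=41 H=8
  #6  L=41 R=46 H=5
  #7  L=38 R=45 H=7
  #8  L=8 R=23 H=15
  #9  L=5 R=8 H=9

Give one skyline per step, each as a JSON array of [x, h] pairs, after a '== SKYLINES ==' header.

== SKYLINES ==
[[38,17],[43,0]]
[[38,17],[47,0]]
[[23,6],[25,0],[38,17],[47,0]]
[[23,6],[25,0],[38,17],[47,0]]
[[23,6],[25,0],[37,8],[38,17],[47,0]]
[[23,6],[25,0],[37,8],[38,17],[47,0]]
[[23,6],[25,0],[37,8],[38,17],[47,0]]
[[8,15],[23,6],[25,0],[37,8],[38,17],[47,0]]
[[5,9],[8,15],[23,6],[25,0],[37,8],[38,17],[47,0]]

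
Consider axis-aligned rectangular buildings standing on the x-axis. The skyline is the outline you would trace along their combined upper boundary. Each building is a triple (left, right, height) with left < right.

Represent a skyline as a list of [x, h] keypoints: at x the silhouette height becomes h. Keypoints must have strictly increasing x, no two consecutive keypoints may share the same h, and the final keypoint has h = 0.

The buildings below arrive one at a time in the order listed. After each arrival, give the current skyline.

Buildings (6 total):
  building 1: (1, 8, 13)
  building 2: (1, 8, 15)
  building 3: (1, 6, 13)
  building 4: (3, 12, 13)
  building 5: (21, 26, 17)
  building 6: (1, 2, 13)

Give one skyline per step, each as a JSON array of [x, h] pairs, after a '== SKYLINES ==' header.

== SKYLINES ==
[[1,13],[8,0]]
[[1,15],[8,0]]
[[1,15],[8,0]]
[[1,15],[8,13],[12,0]]
[[1,15],[8,13],[12,0],[21,17],[26,0]]
[[1,15],[8,13],[12,0],[21,17],[26,0]]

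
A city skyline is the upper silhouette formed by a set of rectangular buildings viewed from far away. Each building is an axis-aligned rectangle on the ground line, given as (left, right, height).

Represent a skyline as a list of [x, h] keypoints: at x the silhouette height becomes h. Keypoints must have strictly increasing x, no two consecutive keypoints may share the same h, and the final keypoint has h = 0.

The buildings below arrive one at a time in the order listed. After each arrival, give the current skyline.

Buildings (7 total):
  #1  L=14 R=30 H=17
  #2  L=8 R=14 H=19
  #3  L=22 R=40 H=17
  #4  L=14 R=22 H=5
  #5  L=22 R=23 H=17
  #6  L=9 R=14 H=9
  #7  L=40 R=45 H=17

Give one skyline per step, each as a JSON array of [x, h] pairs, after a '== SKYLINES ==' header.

== SKYLINES ==
[[14,17],[30,0]]
[[8,19],[14,17],[30,0]]
[[8,19],[14,17],[40,0]]
[[8,19],[14,17],[40,0]]
[[8,19],[14,17],[40,0]]
[[8,19],[14,17],[40,0]]
[[8,19],[14,17],[45,0]]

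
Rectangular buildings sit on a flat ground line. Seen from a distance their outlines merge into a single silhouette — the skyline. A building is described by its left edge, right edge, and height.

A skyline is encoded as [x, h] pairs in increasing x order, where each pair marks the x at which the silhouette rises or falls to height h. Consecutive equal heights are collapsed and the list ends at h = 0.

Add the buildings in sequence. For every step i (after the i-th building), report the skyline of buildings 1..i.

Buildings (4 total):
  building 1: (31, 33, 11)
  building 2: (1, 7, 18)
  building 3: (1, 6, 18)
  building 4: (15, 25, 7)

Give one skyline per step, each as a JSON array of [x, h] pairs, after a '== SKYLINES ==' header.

== SKYLINES ==
[[31,11],[33,0]]
[[1,18],[7,0],[31,11],[33,0]]
[[1,18],[7,0],[31,11],[33,0]]
[[1,18],[7,0],[15,7],[25,0],[31,11],[33,0]]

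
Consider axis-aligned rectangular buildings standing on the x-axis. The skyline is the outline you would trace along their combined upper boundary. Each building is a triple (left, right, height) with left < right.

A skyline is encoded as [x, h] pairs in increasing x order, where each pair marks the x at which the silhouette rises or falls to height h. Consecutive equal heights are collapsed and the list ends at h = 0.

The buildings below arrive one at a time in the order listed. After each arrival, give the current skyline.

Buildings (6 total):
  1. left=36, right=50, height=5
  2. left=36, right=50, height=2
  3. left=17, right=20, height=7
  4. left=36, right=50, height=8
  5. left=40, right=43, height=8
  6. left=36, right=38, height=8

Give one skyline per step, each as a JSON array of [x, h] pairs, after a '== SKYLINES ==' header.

== SKYLINES ==
[[36,5],[50,0]]
[[36,5],[50,0]]
[[17,7],[20,0],[36,5],[50,0]]
[[17,7],[20,0],[36,8],[50,0]]
[[17,7],[20,0],[36,8],[50,0]]
[[17,7],[20,0],[36,8],[50,0]]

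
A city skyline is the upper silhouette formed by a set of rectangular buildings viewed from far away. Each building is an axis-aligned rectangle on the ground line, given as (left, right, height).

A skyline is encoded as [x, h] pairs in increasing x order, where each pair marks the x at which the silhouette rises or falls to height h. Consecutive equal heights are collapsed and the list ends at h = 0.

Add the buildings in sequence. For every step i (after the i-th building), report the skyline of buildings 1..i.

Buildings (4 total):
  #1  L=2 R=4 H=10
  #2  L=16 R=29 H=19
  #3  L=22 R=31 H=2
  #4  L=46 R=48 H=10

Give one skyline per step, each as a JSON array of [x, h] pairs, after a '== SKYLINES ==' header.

== SKYLINES ==
[[2,10],[4,0]]
[[2,10],[4,0],[16,19],[29,0]]
[[2,10],[4,0],[16,19],[29,2],[31,0]]
[[2,10],[4,0],[16,19],[29,2],[31,0],[46,10],[48,0]]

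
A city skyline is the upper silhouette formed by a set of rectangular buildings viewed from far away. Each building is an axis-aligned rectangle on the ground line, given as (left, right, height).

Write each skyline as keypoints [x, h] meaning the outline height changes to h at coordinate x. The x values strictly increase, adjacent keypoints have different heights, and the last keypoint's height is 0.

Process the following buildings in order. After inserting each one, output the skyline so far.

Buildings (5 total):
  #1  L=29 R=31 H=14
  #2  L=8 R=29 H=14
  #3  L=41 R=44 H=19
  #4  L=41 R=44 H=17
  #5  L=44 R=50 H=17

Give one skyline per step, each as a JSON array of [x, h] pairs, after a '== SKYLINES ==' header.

== SKYLINES ==
[[29,14],[31,0]]
[[8,14],[31,0]]
[[8,14],[31,0],[41,19],[44,0]]
[[8,14],[31,0],[41,19],[44,0]]
[[8,14],[31,0],[41,19],[44,17],[50,0]]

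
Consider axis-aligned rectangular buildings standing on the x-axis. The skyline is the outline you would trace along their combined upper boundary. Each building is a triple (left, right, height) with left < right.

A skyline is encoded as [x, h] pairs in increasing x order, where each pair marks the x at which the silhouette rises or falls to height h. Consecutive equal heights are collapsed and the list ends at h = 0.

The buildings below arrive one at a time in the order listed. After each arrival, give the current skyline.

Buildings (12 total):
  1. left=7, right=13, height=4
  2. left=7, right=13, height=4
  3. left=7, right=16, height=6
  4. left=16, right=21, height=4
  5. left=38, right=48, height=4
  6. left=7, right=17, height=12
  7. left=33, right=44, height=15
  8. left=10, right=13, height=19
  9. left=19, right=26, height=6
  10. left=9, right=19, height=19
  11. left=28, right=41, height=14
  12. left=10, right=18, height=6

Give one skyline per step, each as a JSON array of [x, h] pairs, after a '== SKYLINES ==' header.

== SKYLINES ==
[[7,4],[13,0]]
[[7,4],[13,0]]
[[7,6],[16,0]]
[[7,6],[16,4],[21,0]]
[[7,6],[16,4],[21,0],[38,4],[48,0]]
[[7,12],[17,4],[21,0],[38,4],[48,0]]
[[7,12],[17,4],[21,0],[33,15],[44,4],[48,0]]
[[7,12],[10,19],[13,12],[17,4],[21,0],[33,15],[44,4],[48,0]]
[[7,12],[10,19],[13,12],[17,4],[19,6],[26,0],[33,15],[44,4],[48,0]]
[[7,12],[9,19],[19,6],[26,0],[33,15],[44,4],[48,0]]
[[7,12],[9,19],[19,6],[26,0],[28,14],[33,15],[44,4],[48,0]]
[[7,12],[9,19],[19,6],[26,0],[28,14],[33,15],[44,4],[48,0]]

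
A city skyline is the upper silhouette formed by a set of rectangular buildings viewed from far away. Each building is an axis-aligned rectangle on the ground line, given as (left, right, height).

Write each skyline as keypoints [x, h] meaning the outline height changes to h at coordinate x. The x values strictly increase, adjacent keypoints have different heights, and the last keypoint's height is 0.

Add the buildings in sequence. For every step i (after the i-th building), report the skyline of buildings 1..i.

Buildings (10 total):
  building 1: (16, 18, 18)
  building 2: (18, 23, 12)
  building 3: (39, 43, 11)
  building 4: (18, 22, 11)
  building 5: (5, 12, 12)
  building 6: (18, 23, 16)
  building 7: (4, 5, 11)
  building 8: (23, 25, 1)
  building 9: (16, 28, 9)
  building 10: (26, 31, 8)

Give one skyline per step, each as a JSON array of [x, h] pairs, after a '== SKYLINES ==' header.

== SKYLINES ==
[[16,18],[18,0]]
[[16,18],[18,12],[23,0]]
[[16,18],[18,12],[23,0],[39,11],[43,0]]
[[16,18],[18,12],[23,0],[39,11],[43,0]]
[[5,12],[12,0],[16,18],[18,12],[23,0],[39,11],[43,0]]
[[5,12],[12,0],[16,18],[18,16],[23,0],[39,11],[43,0]]
[[4,11],[5,12],[12,0],[16,18],[18,16],[23,0],[39,11],[43,0]]
[[4,11],[5,12],[12,0],[16,18],[18,16],[23,1],[25,0],[39,11],[43,0]]
[[4,11],[5,12],[12,0],[16,18],[18,16],[23,9],[28,0],[39,11],[43,0]]
[[4,11],[5,12],[12,0],[16,18],[18,16],[23,9],[28,8],[31,0],[39,11],[43,0]]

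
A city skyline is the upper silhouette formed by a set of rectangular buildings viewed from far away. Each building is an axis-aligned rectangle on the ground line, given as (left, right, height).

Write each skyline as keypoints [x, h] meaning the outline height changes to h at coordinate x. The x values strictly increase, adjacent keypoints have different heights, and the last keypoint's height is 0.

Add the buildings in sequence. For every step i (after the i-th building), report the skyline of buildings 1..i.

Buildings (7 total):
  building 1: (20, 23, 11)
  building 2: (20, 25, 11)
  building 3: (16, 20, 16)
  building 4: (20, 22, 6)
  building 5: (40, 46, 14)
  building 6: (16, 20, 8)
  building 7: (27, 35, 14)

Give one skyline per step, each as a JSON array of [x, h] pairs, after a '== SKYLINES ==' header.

== SKYLINES ==
[[20,11],[23,0]]
[[20,11],[25,0]]
[[16,16],[20,11],[25,0]]
[[16,16],[20,11],[25,0]]
[[16,16],[20,11],[25,0],[40,14],[46,0]]
[[16,16],[20,11],[25,0],[40,14],[46,0]]
[[16,16],[20,11],[25,0],[27,14],[35,0],[40,14],[46,0]]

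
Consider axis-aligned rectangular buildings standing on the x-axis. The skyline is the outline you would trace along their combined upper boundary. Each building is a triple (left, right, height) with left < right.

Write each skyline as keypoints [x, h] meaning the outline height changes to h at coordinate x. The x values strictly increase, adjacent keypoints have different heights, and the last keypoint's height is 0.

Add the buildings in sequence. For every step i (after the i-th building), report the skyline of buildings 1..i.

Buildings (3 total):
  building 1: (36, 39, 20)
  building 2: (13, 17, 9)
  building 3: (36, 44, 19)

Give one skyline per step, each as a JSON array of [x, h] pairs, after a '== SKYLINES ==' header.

== SKYLINES ==
[[36,20],[39,0]]
[[13,9],[17,0],[36,20],[39,0]]
[[13,9],[17,0],[36,20],[39,19],[44,0]]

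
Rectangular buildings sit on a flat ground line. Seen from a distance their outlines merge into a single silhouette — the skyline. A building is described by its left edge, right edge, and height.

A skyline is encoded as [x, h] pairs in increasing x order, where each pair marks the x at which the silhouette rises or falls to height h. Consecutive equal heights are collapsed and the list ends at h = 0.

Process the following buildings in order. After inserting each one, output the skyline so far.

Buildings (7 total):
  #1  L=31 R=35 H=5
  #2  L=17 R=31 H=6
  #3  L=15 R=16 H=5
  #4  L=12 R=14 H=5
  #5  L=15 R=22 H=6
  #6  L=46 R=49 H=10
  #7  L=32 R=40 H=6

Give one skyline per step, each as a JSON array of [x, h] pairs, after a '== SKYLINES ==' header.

== SKYLINES ==
[[31,5],[35,0]]
[[17,6],[31,5],[35,0]]
[[15,5],[16,0],[17,6],[31,5],[35,0]]
[[12,5],[14,0],[15,5],[16,0],[17,6],[31,5],[35,0]]
[[12,5],[14,0],[15,6],[31,5],[35,0]]
[[12,5],[14,0],[15,6],[31,5],[35,0],[46,10],[49,0]]
[[12,5],[14,0],[15,6],[31,5],[32,6],[40,0],[46,10],[49,0]]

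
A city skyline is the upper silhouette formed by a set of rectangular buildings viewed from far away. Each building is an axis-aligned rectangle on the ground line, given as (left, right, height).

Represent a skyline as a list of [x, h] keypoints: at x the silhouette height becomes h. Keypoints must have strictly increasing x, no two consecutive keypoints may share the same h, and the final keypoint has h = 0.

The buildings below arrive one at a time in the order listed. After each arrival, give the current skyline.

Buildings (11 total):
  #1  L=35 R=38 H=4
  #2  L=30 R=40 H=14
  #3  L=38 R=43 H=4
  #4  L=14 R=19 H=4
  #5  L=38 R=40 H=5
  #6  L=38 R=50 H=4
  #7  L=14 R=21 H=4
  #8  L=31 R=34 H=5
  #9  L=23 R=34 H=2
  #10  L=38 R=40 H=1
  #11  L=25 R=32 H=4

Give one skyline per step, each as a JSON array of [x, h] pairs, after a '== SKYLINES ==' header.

== SKYLINES ==
[[35,4],[38,0]]
[[30,14],[40,0]]
[[30,14],[40,4],[43,0]]
[[14,4],[19,0],[30,14],[40,4],[43,0]]
[[14,4],[19,0],[30,14],[40,4],[43,0]]
[[14,4],[19,0],[30,14],[40,4],[50,0]]
[[14,4],[21,0],[30,14],[40,4],[50,0]]
[[14,4],[21,0],[30,14],[40,4],[50,0]]
[[14,4],[21,0],[23,2],[30,14],[40,4],[50,0]]
[[14,4],[21,0],[23,2],[30,14],[40,4],[50,0]]
[[14,4],[21,0],[23,2],[25,4],[30,14],[40,4],[50,0]]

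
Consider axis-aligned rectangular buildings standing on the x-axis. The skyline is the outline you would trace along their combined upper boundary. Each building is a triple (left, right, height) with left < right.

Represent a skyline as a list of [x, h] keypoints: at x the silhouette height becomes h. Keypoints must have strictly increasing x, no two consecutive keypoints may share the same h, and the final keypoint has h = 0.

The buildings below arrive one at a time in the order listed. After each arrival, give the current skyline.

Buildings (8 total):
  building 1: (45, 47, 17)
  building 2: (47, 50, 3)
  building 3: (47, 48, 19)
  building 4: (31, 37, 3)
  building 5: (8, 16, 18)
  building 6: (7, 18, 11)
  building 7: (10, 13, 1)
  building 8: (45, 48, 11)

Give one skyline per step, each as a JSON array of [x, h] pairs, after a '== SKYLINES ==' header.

== SKYLINES ==
[[45,17],[47,0]]
[[45,17],[47,3],[50,0]]
[[45,17],[47,19],[48,3],[50,0]]
[[31,3],[37,0],[45,17],[47,19],[48,3],[50,0]]
[[8,18],[16,0],[31,3],[37,0],[45,17],[47,19],[48,3],[50,0]]
[[7,11],[8,18],[16,11],[18,0],[31,3],[37,0],[45,17],[47,19],[48,3],[50,0]]
[[7,11],[8,18],[16,11],[18,0],[31,3],[37,0],[45,17],[47,19],[48,3],[50,0]]
[[7,11],[8,18],[16,11],[18,0],[31,3],[37,0],[45,17],[47,19],[48,3],[50,0]]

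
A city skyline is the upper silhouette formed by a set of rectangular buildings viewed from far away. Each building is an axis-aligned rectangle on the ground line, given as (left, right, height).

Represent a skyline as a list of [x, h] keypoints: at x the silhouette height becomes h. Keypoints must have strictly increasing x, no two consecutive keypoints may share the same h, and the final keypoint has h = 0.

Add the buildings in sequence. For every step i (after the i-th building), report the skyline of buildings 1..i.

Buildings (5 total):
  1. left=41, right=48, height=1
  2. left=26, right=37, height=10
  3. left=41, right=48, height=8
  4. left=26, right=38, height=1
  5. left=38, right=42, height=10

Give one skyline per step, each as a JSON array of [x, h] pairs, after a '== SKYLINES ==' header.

== SKYLINES ==
[[41,1],[48,0]]
[[26,10],[37,0],[41,1],[48,0]]
[[26,10],[37,0],[41,8],[48,0]]
[[26,10],[37,1],[38,0],[41,8],[48,0]]
[[26,10],[37,1],[38,10],[42,8],[48,0]]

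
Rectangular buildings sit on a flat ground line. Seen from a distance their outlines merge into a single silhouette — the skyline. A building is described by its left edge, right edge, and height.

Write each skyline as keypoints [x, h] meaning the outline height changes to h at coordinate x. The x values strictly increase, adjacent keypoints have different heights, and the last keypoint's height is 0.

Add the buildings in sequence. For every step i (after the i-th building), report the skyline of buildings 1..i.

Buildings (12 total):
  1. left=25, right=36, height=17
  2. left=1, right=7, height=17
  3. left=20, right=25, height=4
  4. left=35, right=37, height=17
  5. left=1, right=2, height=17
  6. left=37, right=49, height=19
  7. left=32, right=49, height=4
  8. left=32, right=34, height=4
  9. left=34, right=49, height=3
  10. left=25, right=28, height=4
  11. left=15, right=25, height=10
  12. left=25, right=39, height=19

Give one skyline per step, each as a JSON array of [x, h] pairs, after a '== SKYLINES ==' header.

== SKYLINES ==
[[25,17],[36,0]]
[[1,17],[7,0],[25,17],[36,0]]
[[1,17],[7,0],[20,4],[25,17],[36,0]]
[[1,17],[7,0],[20,4],[25,17],[37,0]]
[[1,17],[7,0],[20,4],[25,17],[37,0]]
[[1,17],[7,0],[20,4],[25,17],[37,19],[49,0]]
[[1,17],[7,0],[20,4],[25,17],[37,19],[49,0]]
[[1,17],[7,0],[20,4],[25,17],[37,19],[49,0]]
[[1,17],[7,0],[20,4],[25,17],[37,19],[49,0]]
[[1,17],[7,0],[20,4],[25,17],[37,19],[49,0]]
[[1,17],[7,0],[15,10],[25,17],[37,19],[49,0]]
[[1,17],[7,0],[15,10],[25,19],[49,0]]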